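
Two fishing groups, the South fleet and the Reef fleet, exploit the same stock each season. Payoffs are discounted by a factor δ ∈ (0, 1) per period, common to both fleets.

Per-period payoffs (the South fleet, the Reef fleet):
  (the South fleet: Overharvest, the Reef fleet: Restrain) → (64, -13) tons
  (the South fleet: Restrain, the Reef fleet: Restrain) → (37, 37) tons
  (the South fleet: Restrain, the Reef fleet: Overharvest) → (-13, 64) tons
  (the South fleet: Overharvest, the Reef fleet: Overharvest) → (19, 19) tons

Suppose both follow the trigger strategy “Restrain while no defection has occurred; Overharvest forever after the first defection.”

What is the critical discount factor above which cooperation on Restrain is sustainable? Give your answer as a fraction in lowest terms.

37/(1−δ) ≥ 64 + 19δ/(1−δ)
37 ≥ 64 − 45δ
δ ≥ 27/45 = 3/5.

3/5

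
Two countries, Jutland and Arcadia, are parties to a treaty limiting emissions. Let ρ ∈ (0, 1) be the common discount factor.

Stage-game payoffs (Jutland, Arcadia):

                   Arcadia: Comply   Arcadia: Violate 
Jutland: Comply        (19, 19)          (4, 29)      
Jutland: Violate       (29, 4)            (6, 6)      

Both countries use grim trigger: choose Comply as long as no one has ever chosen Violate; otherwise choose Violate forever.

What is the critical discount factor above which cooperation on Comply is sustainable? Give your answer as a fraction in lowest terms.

10/23

Cooperation forever yields 19 each period: 19/(1−ρ).
Deviating yields 29 once, then 6 forever: 29 + 6ρ/(1−ρ).
No profitable deviation requires 19/(1−ρ) ≥ 29 + 6ρ/(1−ρ).
Multiplying by (1−ρ): 19 ≥ 29(1−ρ) + 6ρ = 29 − 23ρ.
So 23ρ ≥ 10, i.e. ρ ≥ 10/23.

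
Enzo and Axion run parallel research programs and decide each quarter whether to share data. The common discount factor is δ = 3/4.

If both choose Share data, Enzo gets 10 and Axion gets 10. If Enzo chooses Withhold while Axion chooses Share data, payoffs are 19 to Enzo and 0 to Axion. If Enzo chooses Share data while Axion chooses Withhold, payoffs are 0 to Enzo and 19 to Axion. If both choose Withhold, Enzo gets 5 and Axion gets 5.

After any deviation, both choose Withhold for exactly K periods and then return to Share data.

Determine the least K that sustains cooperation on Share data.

4

No profitable deviation requires (10−5)(δ+…+δ^K) ≥ 19−10, i.e. δ+…+δ^K ≥ 9/5 ≈ 1.8000.
With δ = 3/4, the partial sums are K=1: 0.7500, K=2: 1.3125, K=3: 1.7344, K=4: 2.0508.
K = 4 is the first length at which the sum reaches 1.8000.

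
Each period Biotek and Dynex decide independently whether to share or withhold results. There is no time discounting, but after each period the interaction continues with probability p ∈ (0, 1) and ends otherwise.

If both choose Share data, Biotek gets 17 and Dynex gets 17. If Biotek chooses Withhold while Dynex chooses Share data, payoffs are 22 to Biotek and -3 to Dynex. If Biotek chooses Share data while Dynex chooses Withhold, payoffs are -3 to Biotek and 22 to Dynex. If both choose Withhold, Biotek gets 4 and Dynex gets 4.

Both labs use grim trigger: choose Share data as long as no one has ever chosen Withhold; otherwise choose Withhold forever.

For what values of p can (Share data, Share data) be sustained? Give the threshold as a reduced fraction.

Expected cooperation value is 17 + p·17 + p²·17 + … = 17/(1−p); deviation gives 22 + p·4/(1−p).
17 ≥ 22(1−p) + 4p ⇒ 18p ≥ 5 ⇒ p ≥ 5/18.

5/18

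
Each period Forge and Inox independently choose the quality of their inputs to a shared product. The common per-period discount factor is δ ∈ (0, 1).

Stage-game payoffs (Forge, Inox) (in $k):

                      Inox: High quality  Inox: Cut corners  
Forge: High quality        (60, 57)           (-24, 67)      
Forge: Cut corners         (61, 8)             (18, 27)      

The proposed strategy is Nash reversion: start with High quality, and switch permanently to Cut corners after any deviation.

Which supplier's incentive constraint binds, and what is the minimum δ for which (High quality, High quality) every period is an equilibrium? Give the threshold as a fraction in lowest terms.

Inox; δ ≥ 1/4

For Forge: deviation gain 61−60 = 1, per-period punishment loss 60−18 = 42. IC gives δ ≥ 1/43.
For Inox: gain 10, loss 30 per period, so δ ≥ 10/40 = 1/4.
The tighter constraint is Inox's, so cooperation needs δ ≥ 1/4.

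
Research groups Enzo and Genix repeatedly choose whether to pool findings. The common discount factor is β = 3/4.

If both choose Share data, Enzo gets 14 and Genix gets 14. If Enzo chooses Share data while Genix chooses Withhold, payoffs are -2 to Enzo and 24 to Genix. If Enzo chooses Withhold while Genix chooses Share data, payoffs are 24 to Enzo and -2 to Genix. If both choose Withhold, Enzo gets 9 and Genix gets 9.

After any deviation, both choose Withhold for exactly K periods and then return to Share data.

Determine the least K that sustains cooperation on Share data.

4

No profitable deviation requires (14−9)(β+…+β^K) ≥ 24−14, i.e. β+…+β^K ≥ 2 ≈ 2.0000.
With β = 3/4, the partial sums are K=1: 0.7500, K=2: 1.3125, K=3: 1.7344, K=4: 2.0508.
K = 4 is the first length at which the sum reaches 2.0000.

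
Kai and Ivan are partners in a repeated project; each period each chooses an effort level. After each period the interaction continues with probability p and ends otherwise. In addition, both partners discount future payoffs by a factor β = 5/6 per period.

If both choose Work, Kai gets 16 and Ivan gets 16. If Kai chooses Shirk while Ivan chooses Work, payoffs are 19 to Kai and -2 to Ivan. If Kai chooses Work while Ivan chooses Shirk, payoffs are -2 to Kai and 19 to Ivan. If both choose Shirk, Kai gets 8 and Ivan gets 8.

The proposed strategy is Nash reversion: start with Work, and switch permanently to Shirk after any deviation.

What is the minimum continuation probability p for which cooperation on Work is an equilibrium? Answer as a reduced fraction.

18/55

Expected continuation weight on next period's payoff is β·p = 5/6·p, which plays the role of the discount factor.
Cooperation requires 5/6·p ≥ (19−16)/(19−8) = 3/11, hence p ≥ 18/55.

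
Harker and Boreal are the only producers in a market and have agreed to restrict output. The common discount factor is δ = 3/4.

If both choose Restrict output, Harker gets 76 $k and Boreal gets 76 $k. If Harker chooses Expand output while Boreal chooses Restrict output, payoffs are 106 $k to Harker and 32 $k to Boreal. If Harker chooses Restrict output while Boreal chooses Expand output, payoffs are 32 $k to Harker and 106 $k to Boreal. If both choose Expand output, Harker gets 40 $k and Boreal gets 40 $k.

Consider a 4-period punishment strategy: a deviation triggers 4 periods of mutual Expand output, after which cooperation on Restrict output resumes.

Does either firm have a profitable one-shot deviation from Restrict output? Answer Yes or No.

Comparing payoff streams over the 5 periods until play realigns: cooperate → 76(1+δ+…+δ^4); deviate → 106 + 40(δ+…+δ^4).
Cooperation is sustained iff (76−40)(δ+…+δ^4) ≥ 106−76.
δ+…+δ^4 = 3/4·(1−(3/4)^4)/(1−3/4) = 2.0508, and (106−76)/(76−40) = 0.8333.
2.0508 ≥ 0.8333, so cooperation is sustainable.

No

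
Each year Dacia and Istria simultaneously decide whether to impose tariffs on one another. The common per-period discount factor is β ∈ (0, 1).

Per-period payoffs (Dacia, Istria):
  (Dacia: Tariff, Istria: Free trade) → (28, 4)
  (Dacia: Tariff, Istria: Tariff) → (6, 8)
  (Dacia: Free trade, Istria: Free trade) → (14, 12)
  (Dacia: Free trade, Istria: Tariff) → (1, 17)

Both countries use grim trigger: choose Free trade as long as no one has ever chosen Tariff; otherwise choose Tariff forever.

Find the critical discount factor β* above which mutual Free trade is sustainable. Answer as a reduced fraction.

Dacia: cooperation gives 14 each period; deviation gives 28 once then 6 forever.
  14/(1−β) ≥ 28 + 6β/(1−β) ⇒ β ≥ 14/22 = 7/11.
Istria: cooperation gives 12 each period; deviation gives 17 once then 8 forever.
  β ≥ 5/9.
Both must hold, so the binding constraint is Dacia's: β ≥ 7/11.

7/11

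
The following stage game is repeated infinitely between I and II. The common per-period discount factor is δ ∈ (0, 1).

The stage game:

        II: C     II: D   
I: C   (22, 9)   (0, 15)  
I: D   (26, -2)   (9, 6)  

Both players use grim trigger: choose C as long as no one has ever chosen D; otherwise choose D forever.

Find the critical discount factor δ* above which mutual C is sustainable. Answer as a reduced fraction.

2/3

I: cooperation gives 22 each period; deviation gives 26 once then 9 forever.
  22/(1−δ) ≥ 26 + 9δ/(1−δ) ⇒ δ ≥ 4/17.
II: cooperation gives 9 each period; deviation gives 15 once then 6 forever.
  δ ≥ 6/9 = 2/3.
Both must hold, so the binding constraint is II's: δ ≥ 2/3.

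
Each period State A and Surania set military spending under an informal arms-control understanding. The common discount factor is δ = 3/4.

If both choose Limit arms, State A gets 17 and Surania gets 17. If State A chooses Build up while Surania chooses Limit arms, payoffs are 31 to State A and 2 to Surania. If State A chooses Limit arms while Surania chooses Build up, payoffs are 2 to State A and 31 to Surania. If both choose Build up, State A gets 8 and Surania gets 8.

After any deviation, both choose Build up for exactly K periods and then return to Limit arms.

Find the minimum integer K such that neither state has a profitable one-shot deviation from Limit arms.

No profitable deviation requires (17−8)(δ+…+δ^K) ≥ 31−17, i.e. δ+…+δ^K ≥ 14/9 ≈ 1.5556.
With δ = 3/4, the partial sums are K=1: 0.7500, K=2: 1.3125, K=3: 1.7344.
K = 3 is the first length at which the sum reaches 1.5556.

3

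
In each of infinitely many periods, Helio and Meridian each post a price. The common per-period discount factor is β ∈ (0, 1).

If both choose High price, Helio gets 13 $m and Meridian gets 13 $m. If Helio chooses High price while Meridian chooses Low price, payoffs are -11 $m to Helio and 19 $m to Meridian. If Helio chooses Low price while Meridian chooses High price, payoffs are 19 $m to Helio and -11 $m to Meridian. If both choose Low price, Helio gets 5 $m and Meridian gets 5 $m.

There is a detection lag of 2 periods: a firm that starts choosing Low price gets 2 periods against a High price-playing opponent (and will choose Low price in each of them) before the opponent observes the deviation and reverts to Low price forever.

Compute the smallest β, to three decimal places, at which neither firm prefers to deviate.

0.655

A deviator earns 19 for 2 periods, then 5 forever; cooperating earns 13 forever. Multiplying the IC by (1−β):
13 ≥ 19(1−β^2) + 5β^2, so 14·β^2 ≥ 6 and β^2 ≥ 3/7.
β ≥ (3/7)^(1/2) ≈ 0.655.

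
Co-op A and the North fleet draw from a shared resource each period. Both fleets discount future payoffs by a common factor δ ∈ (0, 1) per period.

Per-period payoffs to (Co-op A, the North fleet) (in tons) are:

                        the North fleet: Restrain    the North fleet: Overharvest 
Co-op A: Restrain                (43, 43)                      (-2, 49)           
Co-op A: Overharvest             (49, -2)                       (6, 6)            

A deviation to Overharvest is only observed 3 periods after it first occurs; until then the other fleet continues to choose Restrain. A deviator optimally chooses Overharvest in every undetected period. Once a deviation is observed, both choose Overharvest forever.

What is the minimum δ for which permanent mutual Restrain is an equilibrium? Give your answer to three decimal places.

The best deviation is to choose Overharvest for all 3 undetected periods, earning 49 each, then 6 forever once detected.
Deviation value: 49(1−δ^3)/(1−δ) + 6δ^3/(1−δ); cooperation value: 43/(1−δ).
IC: 43 ≥ 49(1−δ^3) + 6δ^3 = 49 − 43δ^3.
So δ^3 ≥ 6/43, giving δ ≥ (6/43)^(1/3) ≈ 0.519.

0.519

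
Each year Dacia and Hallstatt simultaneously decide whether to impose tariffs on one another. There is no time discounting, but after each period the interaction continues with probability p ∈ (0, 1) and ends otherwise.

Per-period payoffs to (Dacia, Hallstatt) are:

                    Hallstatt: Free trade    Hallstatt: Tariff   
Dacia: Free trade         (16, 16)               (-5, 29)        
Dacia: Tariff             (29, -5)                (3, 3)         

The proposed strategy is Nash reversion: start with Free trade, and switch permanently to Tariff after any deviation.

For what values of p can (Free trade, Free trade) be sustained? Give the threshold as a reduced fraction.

1/2

With no time discounting, the continuation probability p plays the role of the discount factor.
Grim-trigger IC: 16/(1−p) ≥ 29 + 3p/(1−p) ⇒ p ≥ (29−16)/(29−3) = 1/2.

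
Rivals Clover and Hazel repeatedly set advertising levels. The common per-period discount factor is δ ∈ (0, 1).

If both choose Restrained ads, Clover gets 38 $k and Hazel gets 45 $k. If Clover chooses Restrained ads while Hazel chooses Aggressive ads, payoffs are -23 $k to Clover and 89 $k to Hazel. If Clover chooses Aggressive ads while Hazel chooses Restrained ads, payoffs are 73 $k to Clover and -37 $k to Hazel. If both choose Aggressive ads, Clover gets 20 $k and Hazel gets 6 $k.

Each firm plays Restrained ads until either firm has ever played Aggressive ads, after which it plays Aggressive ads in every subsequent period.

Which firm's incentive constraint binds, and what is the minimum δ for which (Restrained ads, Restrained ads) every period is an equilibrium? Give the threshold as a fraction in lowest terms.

Clover's threshold: (73−38)/(73−20) = 35/53.
Hazel's threshold: (89−45)/(89−6) = 44/83.
35/53 > 44/83, so Clover binds and δ* = 35/53.

Clover; δ ≥ 35/53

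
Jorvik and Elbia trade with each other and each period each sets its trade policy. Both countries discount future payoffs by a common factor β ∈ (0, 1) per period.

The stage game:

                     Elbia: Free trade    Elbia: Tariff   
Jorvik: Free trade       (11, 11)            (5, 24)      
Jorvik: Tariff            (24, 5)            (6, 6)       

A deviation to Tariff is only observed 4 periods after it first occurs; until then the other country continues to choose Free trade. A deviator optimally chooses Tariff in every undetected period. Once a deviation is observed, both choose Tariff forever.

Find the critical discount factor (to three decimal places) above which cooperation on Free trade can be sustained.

0.922

The best deviation is to choose Tariff for all 4 undetected periods, earning 24 each, then 6 forever once detected.
Deviation value: 24(1−β^4)/(1−β) + 6β^4/(1−β); cooperation value: 11/(1−β).
IC: 11 ≥ 24(1−β^4) + 6β^4 = 24 − 18β^4.
So β^4 ≥ 13/18, giving β ≥ (13/18)^(1/4) ≈ 0.922.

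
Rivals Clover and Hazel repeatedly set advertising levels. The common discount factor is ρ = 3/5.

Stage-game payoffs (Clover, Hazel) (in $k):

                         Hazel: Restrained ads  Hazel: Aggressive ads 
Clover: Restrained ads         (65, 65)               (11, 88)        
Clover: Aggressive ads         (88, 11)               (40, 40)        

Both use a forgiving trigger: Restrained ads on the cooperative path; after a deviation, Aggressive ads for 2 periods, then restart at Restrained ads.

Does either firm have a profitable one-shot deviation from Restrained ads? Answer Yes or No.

IC: ρ+…+ρ^2 ≥ (88−65)/(65−40) = 23/25.
At ρ = 3/5: partial sum = 0.9600 ≥ 0.9200. Cooperation sustainable.

No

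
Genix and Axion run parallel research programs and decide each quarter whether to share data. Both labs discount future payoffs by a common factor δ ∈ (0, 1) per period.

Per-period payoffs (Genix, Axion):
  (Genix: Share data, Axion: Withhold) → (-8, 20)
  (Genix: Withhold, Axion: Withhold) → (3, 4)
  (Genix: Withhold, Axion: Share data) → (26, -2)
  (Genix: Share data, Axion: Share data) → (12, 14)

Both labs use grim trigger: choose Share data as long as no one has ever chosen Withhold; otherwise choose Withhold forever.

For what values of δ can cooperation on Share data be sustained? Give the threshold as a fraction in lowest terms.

For Genix: deviation gain 26−12 = 14, per-period punishment loss 12−3 = 9. IC gives δ ≥ 14/23.
For Axion: gain 6, loss 10 per period, so δ ≥ 6/16 = 3/8.
The tighter constraint is Genix's, so cooperation needs δ ≥ 14/23.

14/23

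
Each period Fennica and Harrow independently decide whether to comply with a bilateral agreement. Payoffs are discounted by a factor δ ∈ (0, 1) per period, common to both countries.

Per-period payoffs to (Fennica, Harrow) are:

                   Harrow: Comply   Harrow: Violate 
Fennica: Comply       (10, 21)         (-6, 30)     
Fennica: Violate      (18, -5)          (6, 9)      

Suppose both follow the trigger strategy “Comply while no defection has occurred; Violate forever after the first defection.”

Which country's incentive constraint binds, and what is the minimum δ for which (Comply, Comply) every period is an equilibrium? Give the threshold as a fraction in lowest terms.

For Fennica: deviation gain 18−10 = 8, per-period punishment loss 10−6 = 4. IC gives δ ≥ 8/12 = 2/3.
For Harrow: gain 9, loss 12 per period, so δ ≥ 9/21 = 3/7.
The tighter constraint is Fennica's, so cooperation needs δ ≥ 2/3.

Fennica; δ ≥ 2/3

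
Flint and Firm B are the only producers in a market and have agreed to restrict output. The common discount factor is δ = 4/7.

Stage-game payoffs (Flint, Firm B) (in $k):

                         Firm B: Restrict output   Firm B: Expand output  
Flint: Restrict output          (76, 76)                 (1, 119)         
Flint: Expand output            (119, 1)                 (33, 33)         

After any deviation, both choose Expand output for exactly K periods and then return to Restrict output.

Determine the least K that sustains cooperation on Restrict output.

Need Σ_{k=1}^{K} δ^k ≥ (119−76)/(76−33) = 1.0000 at δ = 4/7.
At K = 2 the sum is 0.8980 < 1.0000; at K = 3 it is 1.0845 ≥ 1.0000.
So the minimum punishment length is K = 3.

3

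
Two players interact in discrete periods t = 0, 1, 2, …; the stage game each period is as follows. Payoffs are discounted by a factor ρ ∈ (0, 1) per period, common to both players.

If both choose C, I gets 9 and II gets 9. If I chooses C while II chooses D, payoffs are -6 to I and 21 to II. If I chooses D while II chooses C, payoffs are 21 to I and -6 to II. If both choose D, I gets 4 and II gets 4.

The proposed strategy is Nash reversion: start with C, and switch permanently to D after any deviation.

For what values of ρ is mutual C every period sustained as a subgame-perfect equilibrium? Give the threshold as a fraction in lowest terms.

One-period gain from deviating is 21 − 9 = 12. The loss is 9 − 4 = 5 in every subsequent period, with present value 5·ρ/(1−ρ).
Deviation is unprofitable when 5·ρ/(1−ρ) ≥ 12, i.e. ρ/(1−ρ) ≥ 12/5.
Equivalently ρ ≥ 12/(12+5) = 12/17.

12/17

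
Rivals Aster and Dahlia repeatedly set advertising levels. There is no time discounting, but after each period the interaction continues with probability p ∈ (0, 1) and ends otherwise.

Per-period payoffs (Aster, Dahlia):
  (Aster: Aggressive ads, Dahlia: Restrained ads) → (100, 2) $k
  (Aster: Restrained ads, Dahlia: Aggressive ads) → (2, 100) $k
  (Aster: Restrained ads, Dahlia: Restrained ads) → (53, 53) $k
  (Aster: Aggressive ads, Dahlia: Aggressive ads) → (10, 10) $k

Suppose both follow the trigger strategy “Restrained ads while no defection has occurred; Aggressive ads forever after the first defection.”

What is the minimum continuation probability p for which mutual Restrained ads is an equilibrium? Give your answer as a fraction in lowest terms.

47/90

Expected cooperation value is 53 + p·53 + p²·53 + … = 53/(1−p); deviation gives 100 + p·10/(1−p).
53 ≥ 100(1−p) + 10p ⇒ 90p ≥ 47 ⇒ p ≥ 47/90.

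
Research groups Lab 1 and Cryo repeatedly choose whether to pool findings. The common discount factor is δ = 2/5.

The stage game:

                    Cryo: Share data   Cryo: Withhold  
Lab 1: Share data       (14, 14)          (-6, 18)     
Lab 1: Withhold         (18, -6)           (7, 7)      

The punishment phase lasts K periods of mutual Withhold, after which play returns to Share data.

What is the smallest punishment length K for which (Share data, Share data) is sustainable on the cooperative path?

IC: δ(1−δ^K)/(1−δ) ≥ (18−14)/(14−7) = 4/7.
With δ = 2/5: need 1 − δ^K ≥ 4/7·(1−2/5)/(2/5), i.e. δ^K ≤ 0.1429.
Since (2/5)^2 = 0.1600 and (2/5)^3 = 0.0640, the smallest such K is 3.

3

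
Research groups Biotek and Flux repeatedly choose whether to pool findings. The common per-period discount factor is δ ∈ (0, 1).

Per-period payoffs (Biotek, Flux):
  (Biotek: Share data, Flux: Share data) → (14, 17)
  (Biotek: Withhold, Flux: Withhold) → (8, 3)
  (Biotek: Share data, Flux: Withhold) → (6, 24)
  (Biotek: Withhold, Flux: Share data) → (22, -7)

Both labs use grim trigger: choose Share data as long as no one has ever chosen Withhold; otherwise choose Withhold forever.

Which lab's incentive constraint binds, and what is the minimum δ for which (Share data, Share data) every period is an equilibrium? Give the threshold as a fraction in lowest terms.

Biotek; δ ≥ 4/7

Biotek's threshold: (22−14)/(22−8) = 4/7.
Flux's threshold: (24−17)/(24−3) = 1/3.
4/7 > 1/3, so Biotek binds and δ* = 4/7.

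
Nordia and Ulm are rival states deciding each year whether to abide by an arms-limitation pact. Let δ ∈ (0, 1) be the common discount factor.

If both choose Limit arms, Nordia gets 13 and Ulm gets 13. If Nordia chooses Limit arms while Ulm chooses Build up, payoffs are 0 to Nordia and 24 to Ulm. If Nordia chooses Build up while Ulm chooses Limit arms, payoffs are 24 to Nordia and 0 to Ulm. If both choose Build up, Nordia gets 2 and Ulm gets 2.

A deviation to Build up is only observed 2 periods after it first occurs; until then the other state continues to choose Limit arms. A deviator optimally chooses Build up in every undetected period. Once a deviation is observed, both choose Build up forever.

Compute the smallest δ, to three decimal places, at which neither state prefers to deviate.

Deviating for the 2 undetected periods gains 24−13 = 11 per period over cooperation, then loses 13−2 = 11 per period forever once punishment starts.
Gain: 11(1 + δ + … + δ^1); loss: 11·δ^2/(1−δ).
No profitable deviation ⇔ 11(1−δ^2) ≤ 11·δ^2, i.e. δ^2 ≥ 11/(11+11) = 1/2.
Hence δ ≥ (1/2)^(1/2) ≈ 0.707.

0.707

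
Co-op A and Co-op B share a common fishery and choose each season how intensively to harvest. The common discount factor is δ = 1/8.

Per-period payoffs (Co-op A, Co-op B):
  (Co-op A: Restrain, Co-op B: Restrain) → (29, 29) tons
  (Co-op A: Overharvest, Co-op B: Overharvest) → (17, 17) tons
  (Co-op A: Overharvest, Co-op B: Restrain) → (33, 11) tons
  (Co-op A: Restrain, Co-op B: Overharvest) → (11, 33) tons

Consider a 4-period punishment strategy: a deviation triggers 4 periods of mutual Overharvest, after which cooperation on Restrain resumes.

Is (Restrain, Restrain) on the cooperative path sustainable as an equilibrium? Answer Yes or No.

Comparing payoff streams over the 5 periods until play realigns: cooperate → 29(1+δ+…+δ^4); deviate → 33 + 17(δ+…+δ^4).
Cooperation is sustained iff (29−17)(δ+…+δ^4) ≥ 33−29.
δ+…+δ^4 = 1/8·(1−(1/8)^4)/(1−1/8) = 0.1428, and (33−29)/(29−17) = 0.3333.
0.1428 < 0.3333, so cooperation is not sustainable.

No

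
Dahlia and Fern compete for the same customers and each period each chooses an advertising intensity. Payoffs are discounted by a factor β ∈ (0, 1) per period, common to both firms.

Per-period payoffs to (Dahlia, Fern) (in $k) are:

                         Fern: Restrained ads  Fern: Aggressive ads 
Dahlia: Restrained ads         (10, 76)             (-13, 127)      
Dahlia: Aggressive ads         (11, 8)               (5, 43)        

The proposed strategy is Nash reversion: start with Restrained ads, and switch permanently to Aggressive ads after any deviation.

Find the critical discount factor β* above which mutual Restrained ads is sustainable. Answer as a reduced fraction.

17/28

Dahlia: cooperation gives 10 each period; deviation gives 11 once then 5 forever.
  10/(1−β) ≥ 11 + 5β/(1−β) ⇒ β ≥ 1/6.
Fern: cooperation gives 76 each period; deviation gives 127 once then 43 forever.
  β ≥ 51/84 = 17/28.
Both must hold, so the binding constraint is Fern's: β ≥ 17/28.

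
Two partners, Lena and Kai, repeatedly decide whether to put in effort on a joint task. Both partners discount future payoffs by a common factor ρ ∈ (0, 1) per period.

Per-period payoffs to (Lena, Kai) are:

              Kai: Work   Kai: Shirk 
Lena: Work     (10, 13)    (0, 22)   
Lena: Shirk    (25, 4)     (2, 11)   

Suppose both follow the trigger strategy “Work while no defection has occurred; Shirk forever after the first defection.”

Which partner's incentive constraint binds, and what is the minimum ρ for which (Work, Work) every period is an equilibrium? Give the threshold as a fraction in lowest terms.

Kai; ρ ≥ 9/11

Lena's threshold: (25−10)/(25−2) = 15/23.
Kai's threshold: (22−13)/(22−11) = 9/11.
15/23 < 9/11, so Kai binds and ρ* = 9/11.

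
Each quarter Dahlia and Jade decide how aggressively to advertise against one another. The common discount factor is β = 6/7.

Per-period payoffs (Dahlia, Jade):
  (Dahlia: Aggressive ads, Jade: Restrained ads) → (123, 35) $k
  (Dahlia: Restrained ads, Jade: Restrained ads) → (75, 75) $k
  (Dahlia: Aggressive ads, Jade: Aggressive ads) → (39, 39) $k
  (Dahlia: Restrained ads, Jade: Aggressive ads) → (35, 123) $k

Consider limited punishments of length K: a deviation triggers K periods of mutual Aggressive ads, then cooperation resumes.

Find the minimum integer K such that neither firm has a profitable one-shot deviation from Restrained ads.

No profitable deviation requires (75−39)(β+…+β^K) ≥ 123−75, i.e. β+…+β^K ≥ 4/3 ≈ 1.3333.
With β = 6/7, the partial sums are K=1: 0.8571, K=2: 1.5918.
K = 2 is the first length at which the sum reaches 1.3333.

2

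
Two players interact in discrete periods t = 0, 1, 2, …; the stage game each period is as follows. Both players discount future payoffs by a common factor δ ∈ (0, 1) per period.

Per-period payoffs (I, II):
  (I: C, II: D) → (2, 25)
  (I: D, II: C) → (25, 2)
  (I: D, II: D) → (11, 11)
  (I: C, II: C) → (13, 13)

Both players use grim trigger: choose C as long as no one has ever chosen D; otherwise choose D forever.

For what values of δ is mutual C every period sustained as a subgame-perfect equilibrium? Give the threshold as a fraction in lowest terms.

Under grim trigger the critical discount factor is (T−C)/(T−P) with T = 25, C = 13, P = 11.
δ* = (25−13)/(25−11) = 12/14 = 6/7.

6/7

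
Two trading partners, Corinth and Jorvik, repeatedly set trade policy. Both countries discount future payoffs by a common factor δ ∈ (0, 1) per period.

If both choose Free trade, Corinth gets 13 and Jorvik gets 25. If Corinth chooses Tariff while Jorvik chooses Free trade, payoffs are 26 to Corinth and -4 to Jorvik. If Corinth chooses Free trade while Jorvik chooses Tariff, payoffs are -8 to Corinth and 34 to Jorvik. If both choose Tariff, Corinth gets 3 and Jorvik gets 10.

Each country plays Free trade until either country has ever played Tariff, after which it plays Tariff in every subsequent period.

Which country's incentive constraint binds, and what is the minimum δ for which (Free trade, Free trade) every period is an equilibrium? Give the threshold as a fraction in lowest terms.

Corinth; δ ≥ 13/23

For Corinth: deviation gain 26−13 = 13, per-period punishment loss 13−3 = 10. IC gives δ ≥ 13/23.
For Jorvik: gain 9, loss 15 per period, so δ ≥ 9/24 = 3/8.
The tighter constraint is Corinth's, so cooperation needs δ ≥ 13/23.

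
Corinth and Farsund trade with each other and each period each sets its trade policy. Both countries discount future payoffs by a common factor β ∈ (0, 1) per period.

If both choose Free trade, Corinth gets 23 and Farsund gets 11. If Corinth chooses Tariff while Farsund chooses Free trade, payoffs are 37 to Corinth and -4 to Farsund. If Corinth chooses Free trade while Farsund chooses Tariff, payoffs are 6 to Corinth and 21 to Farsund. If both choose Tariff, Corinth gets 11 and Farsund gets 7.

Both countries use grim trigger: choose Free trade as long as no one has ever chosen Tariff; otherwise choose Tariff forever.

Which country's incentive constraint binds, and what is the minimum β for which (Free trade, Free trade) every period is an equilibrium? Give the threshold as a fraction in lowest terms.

Farsund; β ≥ 5/7

Corinth: cooperation gives 23 each period; deviation gives 37 once then 11 forever.
  23/(1−β) ≥ 37 + 11β/(1−β) ⇒ β ≥ 14/26 = 7/13.
Farsund: cooperation gives 11 each period; deviation gives 21 once then 7 forever.
  β ≥ 10/14 = 5/7.
Both must hold, so the binding constraint is Farsund's: β ≥ 5/7.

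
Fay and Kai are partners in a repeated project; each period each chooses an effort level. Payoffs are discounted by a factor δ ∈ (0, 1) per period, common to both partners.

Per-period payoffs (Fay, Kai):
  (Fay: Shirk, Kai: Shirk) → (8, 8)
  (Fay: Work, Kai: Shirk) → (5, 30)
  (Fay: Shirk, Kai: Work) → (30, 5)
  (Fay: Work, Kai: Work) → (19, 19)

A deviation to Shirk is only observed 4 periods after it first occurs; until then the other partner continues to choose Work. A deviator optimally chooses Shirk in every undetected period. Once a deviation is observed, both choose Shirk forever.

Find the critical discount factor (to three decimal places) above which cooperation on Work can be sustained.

The best deviation is to choose Shirk for all 4 undetected periods, earning 30 each, then 8 forever once detected.
Deviation value: 30(1−δ^4)/(1−δ) + 8δ^4/(1−δ); cooperation value: 19/(1−δ).
IC: 19 ≥ 30(1−δ^4) + 8δ^4 = 30 − 22δ^4.
So δ^4 ≥ 11/22 = 1/2, giving δ ≥ (1/2)^(1/4) ≈ 0.841.

0.841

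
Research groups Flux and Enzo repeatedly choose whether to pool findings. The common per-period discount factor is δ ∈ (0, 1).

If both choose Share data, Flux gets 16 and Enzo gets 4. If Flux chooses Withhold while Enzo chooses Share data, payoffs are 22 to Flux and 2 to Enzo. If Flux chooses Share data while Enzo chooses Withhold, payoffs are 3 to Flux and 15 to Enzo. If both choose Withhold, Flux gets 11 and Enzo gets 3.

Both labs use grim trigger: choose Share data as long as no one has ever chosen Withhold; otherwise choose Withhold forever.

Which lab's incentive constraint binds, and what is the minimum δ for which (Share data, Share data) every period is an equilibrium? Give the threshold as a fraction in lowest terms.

Flux's threshold: (22−16)/(22−11) = 6/11.
Enzo's threshold: (15−4)/(15−3) = 11/12.
6/11 < 11/12, so Enzo binds and δ* = 11/12.

Enzo; δ ≥ 11/12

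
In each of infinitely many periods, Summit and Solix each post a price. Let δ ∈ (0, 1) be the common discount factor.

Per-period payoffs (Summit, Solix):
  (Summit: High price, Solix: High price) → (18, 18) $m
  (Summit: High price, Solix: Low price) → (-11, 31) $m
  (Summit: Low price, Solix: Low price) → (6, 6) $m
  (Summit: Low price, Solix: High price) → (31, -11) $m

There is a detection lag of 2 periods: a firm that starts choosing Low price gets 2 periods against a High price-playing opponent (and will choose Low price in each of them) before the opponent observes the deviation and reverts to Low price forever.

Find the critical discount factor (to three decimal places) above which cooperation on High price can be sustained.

Deviating for the 2 undetected periods gains 31−18 = 13 per period over cooperation, then loses 18−6 = 12 per period forever once punishment starts.
Gain: 13(1 + δ + … + δ^1); loss: 12·δ^2/(1−δ).
No profitable deviation ⇔ 13(1−δ^2) ≤ 12·δ^2, i.e. δ^2 ≥ 13/(13+12) = 13/25.
Hence δ ≥ (13/25)^(1/2) ≈ 0.721.

0.721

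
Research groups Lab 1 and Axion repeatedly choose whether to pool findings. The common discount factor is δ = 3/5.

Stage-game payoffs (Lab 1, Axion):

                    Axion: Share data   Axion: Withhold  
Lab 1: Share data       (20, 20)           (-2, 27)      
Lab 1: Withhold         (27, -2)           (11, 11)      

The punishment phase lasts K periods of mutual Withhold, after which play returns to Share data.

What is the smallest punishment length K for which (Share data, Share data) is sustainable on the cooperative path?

2

Need Σ_{k=1}^{K} δ^k ≥ (27−20)/(20−11) = 0.7778 at δ = 3/5.
At K = 1 the sum is 0.6000 < 0.7778; at K = 2 it is 0.9600 ≥ 0.7778.
So the minimum punishment length is K = 2.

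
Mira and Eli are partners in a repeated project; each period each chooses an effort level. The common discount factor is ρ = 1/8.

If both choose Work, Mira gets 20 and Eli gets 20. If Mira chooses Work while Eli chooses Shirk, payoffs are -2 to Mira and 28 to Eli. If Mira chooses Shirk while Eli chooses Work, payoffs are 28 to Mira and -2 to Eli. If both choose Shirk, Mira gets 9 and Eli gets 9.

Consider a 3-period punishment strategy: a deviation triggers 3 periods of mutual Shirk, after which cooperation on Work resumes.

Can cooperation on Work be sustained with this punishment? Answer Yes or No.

No

Comparing payoff streams over the 4 periods until play realigns: cooperate → 20(1+ρ+…+ρ^3); deviate → 28 + 9(ρ+…+ρ^3).
Cooperation is sustained iff (20−9)(ρ+…+ρ^3) ≥ 28−20.
ρ+…+ρ^3 = 1/8·(1−(1/8)^3)/(1−1/8) = 0.1426, and (28−20)/(20−9) = 0.7273.
0.1426 < 0.7273, so cooperation is not sustainable.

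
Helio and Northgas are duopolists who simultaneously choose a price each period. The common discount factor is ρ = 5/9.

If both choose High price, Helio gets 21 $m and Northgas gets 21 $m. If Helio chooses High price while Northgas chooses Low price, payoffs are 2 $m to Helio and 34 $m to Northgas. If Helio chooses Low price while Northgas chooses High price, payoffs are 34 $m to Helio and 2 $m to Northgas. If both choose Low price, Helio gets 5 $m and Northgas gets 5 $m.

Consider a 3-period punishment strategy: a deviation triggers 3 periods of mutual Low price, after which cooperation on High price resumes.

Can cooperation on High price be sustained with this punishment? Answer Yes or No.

A one-shot deviation gives 34 now, then 5 for 3 periods, then back to 21.
Gain from deviating: (34−21) today; loss: (21−5) in each of the next 3 periods.
No-deviation condition: (21−5)(ρ+…+ρ^3) ≥ 34−21, i.e. ρ+…+ρ^3 ≥ 13/16.
At ρ = 5/9: ρ+…+ρ^3 = 1.0357 ≥ 0.8125.
So cooperation is sustainable.

Yes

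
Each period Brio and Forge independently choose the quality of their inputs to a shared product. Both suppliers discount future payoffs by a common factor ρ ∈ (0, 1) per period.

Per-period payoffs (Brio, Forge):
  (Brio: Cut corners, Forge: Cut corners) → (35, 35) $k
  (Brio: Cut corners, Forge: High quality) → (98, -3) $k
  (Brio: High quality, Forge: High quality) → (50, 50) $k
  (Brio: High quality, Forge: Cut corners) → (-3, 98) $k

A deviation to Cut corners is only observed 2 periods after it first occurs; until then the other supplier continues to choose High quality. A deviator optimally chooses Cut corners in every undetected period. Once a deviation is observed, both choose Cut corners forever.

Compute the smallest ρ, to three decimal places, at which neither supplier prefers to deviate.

A deviator earns 98 for 2 periods, then 35 forever; cooperating earns 50 forever. Multiplying the IC by (1−ρ):
50 ≥ 98(1−ρ^2) + 35ρ^2, so 63·ρ^2 ≥ 48 and ρ^2 ≥ 16/21.
ρ ≥ (16/21)^(1/2) ≈ 0.873.

0.873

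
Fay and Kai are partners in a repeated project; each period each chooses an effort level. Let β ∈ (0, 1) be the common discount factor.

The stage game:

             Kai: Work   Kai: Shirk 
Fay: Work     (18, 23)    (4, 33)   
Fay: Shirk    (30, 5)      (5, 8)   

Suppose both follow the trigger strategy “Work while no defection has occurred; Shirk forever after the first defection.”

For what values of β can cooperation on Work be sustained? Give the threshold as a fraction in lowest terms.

12/25

For Fay: deviation gain 30−18 = 12, per-period punishment loss 18−5 = 13. IC gives β ≥ 12/25.
For Kai: gain 10, loss 15 per period, so β ≥ 10/25 = 2/5.
The tighter constraint is Fay's, so cooperation needs β ≥ 12/25.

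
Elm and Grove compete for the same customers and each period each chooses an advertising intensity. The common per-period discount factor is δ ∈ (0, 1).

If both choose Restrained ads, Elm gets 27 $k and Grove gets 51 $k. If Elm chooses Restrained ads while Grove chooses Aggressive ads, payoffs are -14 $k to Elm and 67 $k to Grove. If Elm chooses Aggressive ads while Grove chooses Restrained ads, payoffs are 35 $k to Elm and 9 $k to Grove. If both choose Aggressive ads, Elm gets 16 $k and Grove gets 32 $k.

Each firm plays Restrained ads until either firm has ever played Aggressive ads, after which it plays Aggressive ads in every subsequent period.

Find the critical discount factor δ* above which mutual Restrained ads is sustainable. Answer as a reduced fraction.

For Elm: deviation gain 35−27 = 8, per-period punishment loss 27−16 = 11. IC gives δ ≥ 8/19.
For Grove: gain 16, loss 19 per period, so δ ≥ 16/35.
The tighter constraint is Grove's, so cooperation needs δ ≥ 16/35.

16/35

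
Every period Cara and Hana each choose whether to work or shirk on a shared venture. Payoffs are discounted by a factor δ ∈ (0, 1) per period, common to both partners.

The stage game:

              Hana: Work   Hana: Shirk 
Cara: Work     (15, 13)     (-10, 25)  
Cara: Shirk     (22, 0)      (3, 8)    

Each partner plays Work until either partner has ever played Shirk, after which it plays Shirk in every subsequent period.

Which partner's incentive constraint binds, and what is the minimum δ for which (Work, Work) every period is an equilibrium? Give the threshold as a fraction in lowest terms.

Hana; δ ≥ 12/17

Cara's threshold: (22−15)/(22−3) = 7/19.
Hana's threshold: (25−13)/(25−8) = 12/17.
7/19 < 12/17, so Hana binds and δ* = 12/17.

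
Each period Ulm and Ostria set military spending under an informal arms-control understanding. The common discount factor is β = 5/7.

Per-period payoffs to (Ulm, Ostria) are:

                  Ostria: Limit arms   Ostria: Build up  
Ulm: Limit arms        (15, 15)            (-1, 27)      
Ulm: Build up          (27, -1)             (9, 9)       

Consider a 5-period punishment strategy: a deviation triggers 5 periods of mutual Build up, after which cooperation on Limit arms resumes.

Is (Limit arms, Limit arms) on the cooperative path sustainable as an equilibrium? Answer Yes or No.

Comparing payoff streams over the 6 periods until play realigns: cooperate → 15(1+β+…+β^5); deviate → 27 + 9(β+…+β^5).
Cooperation is sustained iff (15−9)(β+…+β^5) ≥ 27−15.
β+…+β^5 = 5/7·(1−(5/7)^5)/(1−5/7) = 2.0352, and (27−15)/(15−9) = 2.0000.
2.0352 ≥ 2.0000, so cooperation is sustainable.

Yes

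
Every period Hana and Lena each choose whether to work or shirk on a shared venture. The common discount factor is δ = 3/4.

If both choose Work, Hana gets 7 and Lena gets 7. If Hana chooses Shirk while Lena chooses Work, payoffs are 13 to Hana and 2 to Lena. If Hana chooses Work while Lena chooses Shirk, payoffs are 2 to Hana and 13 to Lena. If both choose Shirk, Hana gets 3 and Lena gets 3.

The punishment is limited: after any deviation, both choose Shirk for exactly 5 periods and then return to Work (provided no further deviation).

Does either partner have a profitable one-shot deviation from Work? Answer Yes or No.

No

Comparing payoff streams over the 6 periods until play realigns: cooperate → 7(1+δ+…+δ^5); deviate → 13 + 3(δ+…+δ^5).
Cooperation is sustained iff (7−3)(δ+…+δ^5) ≥ 13−7.
δ+…+δ^5 = 3/4·(1−(3/4)^5)/(1−3/4) = 2.2881, and (13−7)/(7−3) = 1.5000.
2.2881 ≥ 1.5000, so cooperation is sustainable.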